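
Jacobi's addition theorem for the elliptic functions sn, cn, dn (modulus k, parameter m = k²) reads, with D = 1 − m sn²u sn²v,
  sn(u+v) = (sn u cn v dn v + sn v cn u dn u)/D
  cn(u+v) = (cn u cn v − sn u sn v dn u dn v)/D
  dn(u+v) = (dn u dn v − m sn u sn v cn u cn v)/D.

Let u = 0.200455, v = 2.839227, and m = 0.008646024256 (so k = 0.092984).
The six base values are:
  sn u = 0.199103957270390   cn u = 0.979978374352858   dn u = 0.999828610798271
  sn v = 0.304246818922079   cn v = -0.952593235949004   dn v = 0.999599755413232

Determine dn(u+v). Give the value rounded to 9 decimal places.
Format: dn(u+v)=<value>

m = k² = 0.008646024256
D = 1 − m·sn²u·sn²v = 0.9999682730498943
dn(u+v) = (dn u·dn v − m·sn u·sn v·cn u·cn v)/D = 0.9999173644570601/0.9999682730498943 = 0.9999490897919402

dn(u+v)=0.999949090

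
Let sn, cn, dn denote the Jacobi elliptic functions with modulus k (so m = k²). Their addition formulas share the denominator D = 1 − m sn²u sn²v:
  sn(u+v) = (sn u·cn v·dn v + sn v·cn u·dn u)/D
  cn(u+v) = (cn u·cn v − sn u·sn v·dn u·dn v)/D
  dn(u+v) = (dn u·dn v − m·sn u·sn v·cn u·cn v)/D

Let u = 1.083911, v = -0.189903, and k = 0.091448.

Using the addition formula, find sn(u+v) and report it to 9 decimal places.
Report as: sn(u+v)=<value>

sn(u+v)=0.779056681

sn u = 0.8831378255483639, cn u = 0.4691136121300548, dn u = 0.9967334801910217
sn v = -0.1887543334166532, cn v = 0.9820243386069588, dn v = 0.9998510142804679
m = k² = 0.008362736704
D = 1 − m·sn²u·sn²v = 0.999767619726724
sn(u+v) = (sn u·cn v·dn v + sn v·cn u·dn u)/D = 0.7788756433720658/0.999767619726724 = 0.7790566807764421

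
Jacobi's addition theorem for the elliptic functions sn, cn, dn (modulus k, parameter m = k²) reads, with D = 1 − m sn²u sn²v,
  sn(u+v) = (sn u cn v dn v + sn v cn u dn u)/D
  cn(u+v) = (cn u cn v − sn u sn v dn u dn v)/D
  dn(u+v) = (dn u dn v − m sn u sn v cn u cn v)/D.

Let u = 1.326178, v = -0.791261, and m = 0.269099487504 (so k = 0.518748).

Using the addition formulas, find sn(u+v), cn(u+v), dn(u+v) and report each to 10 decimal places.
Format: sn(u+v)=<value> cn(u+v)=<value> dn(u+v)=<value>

sn u = 0.9497721321844045, cn u = 0.3129423220433601, dn u = 0.8702035422063847
sn v = -0.6973902215233461, cn v = 0.7166916205200241, dn v = 0.9322674639674898
m = k² = 0.269099487504
D = 1 − m·sn²u·sn²v = 0.881939824909646
sn(u+v) = (sn u·cn v·dn v + sn v·cn u·dn u)/D = 0.4446728580944046/0.881939824909646 = 0.5041986375203784
cn(u+v) = (cn u·cn v − sn u·sn v·dn u·dn v)/D = 0.7616323942925554/0.881939824909646 = 0.8635877106134583
dn(u+v) = (dn u·dn v − m·sn u·sn v·cn u·cn v)/D = 0.8512389499777314/0.881939824909646 = 0.9651893767978332

sn(u+v)=0.5041986375 cn(u+v)=0.8635877106 dn(u+v)=0.9651893768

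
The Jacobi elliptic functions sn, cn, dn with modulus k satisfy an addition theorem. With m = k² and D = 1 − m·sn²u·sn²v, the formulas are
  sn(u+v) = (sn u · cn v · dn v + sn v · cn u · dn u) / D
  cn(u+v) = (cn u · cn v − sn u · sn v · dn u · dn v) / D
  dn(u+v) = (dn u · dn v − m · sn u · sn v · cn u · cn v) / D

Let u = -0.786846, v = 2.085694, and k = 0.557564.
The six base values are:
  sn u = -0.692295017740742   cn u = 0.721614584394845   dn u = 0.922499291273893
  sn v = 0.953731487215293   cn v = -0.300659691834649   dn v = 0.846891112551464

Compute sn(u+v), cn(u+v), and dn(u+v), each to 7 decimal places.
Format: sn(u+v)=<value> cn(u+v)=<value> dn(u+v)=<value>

m = k² = 0.310877614096
D = 1 − m·sn²u·sn²v = 0.864473536920154
sn(u+v) = (sn u·cn v·dn v + sn v·cn u·dn u)/D = 0.8111648309903995/0.864473536920154 = 0.938333906530353
cn(u+v) = (cn u·cn v − sn u·sn v·dn u·dn v)/D = 0.2988747446666539/0.864473536920154 = 0.3457303571506077
dn(u+v) = (dn u·dn v − m·sn u·sn v·cn u·cn v)/D = 0.7367229040923207/0.864473536920154 = 0.8522214650052002

sn(u+v)=0.9383339 cn(u+v)=0.3457304 dn(u+v)=0.8522215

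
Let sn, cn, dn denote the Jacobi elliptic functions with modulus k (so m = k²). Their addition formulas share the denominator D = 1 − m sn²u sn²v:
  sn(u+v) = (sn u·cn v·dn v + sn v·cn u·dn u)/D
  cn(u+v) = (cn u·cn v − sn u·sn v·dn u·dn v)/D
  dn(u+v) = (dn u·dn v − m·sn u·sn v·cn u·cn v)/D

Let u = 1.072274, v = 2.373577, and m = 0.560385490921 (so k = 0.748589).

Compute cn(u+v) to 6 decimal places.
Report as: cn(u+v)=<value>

sn u = 0.8313167711842095, cn u = 0.5557989078325548, dn u = 0.7827672390598555
sn v = 0.9510404319618199, cn v = -0.3090664924799761, dn v = 0.7022419142812762
m = k² = 0.560385490921
D = 1 − m·sn²u·sn²v = 0.6497179135063383
cn(u+v) = (cn u·cn v − sn u·sn v·dn u·dn v)/D = -0.6063740047724263/0.6497179135063383 = -0.9332881119130646

cn(u+v)=-0.933288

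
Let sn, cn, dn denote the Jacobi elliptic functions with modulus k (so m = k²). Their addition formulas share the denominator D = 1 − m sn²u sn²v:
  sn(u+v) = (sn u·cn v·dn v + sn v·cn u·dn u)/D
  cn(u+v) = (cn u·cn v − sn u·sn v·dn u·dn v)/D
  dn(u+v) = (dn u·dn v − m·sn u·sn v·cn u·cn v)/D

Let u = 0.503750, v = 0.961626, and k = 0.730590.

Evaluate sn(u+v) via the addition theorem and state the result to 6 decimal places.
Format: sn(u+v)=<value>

sn(u+v)=0.958217

sn u = 0.4732701692084482, cn u = 0.8809173326353653, dn u = 0.9383206062075682
sn v = 0.7811227772077151, cn v = 0.6243774554925139, dn v = 0.8211721978741252
m = k² = 0.5337617481
D = 1 − m·sn²u·sn²v = 0.9270535245303437
sn(u+v) = (sn u·cn v·dn v + sn v·cn u·dn u)/D = 0.8883184664255208/0.9270535245303437 = 0.9582170208301117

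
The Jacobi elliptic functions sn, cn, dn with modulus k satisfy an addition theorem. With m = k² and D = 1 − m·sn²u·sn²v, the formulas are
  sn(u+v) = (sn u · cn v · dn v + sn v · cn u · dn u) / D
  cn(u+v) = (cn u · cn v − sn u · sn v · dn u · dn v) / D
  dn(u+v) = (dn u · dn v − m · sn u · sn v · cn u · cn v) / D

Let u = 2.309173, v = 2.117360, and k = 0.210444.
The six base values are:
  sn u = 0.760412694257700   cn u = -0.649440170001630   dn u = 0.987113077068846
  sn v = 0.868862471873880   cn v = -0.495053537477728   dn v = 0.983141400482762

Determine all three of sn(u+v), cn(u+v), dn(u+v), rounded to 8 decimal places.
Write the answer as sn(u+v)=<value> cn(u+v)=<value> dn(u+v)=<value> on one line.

m = k² = 0.044286677136
D = 1 − m·sn²u·sn²v = 0.9806681288583964
sn(u+v) = (sn u·cn v·dn v + sn v·cn u·dn u)/D = -0.9271010922618218/0.9806681288583964 = -0.9453769985785789
cn(u+v) = (cn u·cn v − sn u·sn v·dn u·dn v)/D = -0.3196772492461189/0.9806681288583964 = -0.3259790339248179
dn(u+v) = (dn u·dn v − m·sn u·sn v·cn u·cn v)/D = 0.9610644370158561/0.9806681288583964 = 0.9800098613734281

sn(u+v)=-0.94537700 cn(u+v)=-0.32597903 dn(u+v)=0.98000986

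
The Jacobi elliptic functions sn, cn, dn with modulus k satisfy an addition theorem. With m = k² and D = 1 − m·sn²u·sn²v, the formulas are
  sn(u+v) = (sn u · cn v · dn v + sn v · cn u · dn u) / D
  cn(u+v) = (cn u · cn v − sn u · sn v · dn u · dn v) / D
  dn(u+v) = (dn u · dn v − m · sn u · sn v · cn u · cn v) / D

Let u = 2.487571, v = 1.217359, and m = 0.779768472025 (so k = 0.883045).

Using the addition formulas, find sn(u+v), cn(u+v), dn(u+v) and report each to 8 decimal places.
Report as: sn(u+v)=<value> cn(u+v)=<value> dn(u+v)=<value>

sn(u+v)=0.62771444 cn(u+v)=-0.77844369 dn(u+v)=0.83231689

sn u = 0.9915812643369912, cn u = -0.1294858919568225, dn u = 0.4830171747332558
sn v = 0.8643000394474631, cn v = 0.5029765817720679, dn v = 0.6461436368027017
m = k² = 0.779768472025
D = 1 − m·sn²u·sn²v = 0.4272681148601875
sn(u+v) = (sn u·cn v·dn v + sn v·cn u·dn u)/D = 0.2682023661628978/0.4272681148601875 = 0.6277144416700978
cn(u+v) = (cn u·cn v − sn u·sn v·dn u·dn v)/D = -0.3326041682853678/0.4272681148601875 = -0.7784436907823181
dn(u+v) = (dn u·dn v − m·sn u·sn v·cn u·cn v)/D = 0.355622467198544/0.4272681148601875 = 0.8323168868215508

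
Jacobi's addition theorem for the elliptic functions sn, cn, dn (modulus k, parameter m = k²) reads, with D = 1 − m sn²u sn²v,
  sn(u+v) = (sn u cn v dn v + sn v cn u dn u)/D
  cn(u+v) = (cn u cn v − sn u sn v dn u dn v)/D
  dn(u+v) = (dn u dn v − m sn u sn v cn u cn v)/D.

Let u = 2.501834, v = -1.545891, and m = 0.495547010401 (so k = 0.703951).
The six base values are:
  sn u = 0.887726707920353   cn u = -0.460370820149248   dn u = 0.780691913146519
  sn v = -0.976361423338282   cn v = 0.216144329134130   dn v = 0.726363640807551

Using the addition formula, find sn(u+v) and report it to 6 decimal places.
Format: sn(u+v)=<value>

m = k² = 0.495547010401
D = 1 − m·sn²u·sn²v = 0.6277243278904953
sn(u+v) = (sn u·cn v·dn v + sn v·cn u·dn u)/D = 0.4902844324603671/0.6277243278904953 = 0.781050551454644

sn(u+v)=0.781051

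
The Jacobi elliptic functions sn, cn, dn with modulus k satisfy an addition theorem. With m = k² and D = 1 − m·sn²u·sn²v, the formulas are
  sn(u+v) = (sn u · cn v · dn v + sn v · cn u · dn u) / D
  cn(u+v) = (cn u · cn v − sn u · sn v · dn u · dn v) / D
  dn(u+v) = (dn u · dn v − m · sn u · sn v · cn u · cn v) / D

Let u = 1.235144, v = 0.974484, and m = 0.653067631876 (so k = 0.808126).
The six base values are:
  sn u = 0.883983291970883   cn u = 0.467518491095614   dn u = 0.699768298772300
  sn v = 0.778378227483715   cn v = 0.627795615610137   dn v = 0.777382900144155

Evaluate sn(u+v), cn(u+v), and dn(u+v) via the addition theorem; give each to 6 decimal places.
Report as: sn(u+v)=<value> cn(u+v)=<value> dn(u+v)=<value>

sn(u+v)=0.993137 cn(u+v)=-0.116961 dn(u+v)=0.596545

m = k² = 0.653067631876
D = 1 − m·sn²u·sn²v = 0.6908084393495588
sn(u+v) = (sn u·cn v·dn v + sn v·cn u·dn u)/D = 0.6860670959306631/0.6908084393495588 = 0.9931365293924898
cn(u+v) = (cn u·cn v − sn u·sn v·dn u·dn v)/D = -0.08079752321599561/0.6908084393495588 = -0.1169608224417058
dn(u+v) = (dn u·dn v − m·sn u·sn v·cn u·cn v)/D = 0.4120984871393285/0.6908084393495588 = 0.5965452412934418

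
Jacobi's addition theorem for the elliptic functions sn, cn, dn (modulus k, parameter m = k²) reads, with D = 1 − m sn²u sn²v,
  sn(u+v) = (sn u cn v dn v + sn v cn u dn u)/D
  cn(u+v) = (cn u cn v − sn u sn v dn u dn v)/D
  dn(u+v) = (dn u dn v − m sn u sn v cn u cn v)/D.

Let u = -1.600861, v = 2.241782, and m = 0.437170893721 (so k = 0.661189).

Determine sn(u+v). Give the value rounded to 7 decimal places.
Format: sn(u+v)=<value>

sn u = -0.9883153715474451, cn u = 0.1524228538081989, dn u = 0.7569582406095489
sn v = 0.9451414840374535, cn v = -0.3266612544387228, dn v = 0.7806910735206169
m = k² = 0.437170893721
D = 1 − m·sn²u·sn²v = 0.61855143020867
sn(u+v) = (sn u·cn v·dn v + sn v·cn u·dn u)/D = 0.3610899775501445/0.61855143020867 = 0.5837671047471831

sn(u+v)=0.5837671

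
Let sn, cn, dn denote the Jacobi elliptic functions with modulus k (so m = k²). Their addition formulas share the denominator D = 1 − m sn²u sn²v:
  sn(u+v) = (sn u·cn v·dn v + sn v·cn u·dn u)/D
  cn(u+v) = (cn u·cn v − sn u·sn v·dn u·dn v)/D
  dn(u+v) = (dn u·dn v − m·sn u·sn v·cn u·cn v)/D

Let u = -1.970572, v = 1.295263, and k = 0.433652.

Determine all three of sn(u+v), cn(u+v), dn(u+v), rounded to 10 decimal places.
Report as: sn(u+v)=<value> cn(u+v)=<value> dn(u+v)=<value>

sn u = -0.95925096001058, cn u = -0.2825554737016797, dn u = 0.9093732603724093
sn v = 0.9479025500786338, cn v = 0.3185604425449324, dn v = 0.9116083647575797
m = k² = 0.188054057104
D = 1 − m·sn²u·sn²v = 0.8445199843581681
sn(u+v) = (sn u·cn v·dn v + sn v·cn u·dn u)/D = -0.5221307829099227/0.8445199843581681 = -0.6182574629145574
cn(u+v) = (cn u·cn v − sn u·sn v·dn u·dn v)/D = 0.6637721367443737/0.8445199843581681 = 0.785975641830238
dn(u+v) = (dn u·dn v − m·sn u·sn v·cn u·cn v)/D = 0.813601009502677/0.8445199843581681 = 0.9633886995830071

sn(u+v)=-0.6182574629 cn(u+v)=0.7859756418 dn(u+v)=0.9633886996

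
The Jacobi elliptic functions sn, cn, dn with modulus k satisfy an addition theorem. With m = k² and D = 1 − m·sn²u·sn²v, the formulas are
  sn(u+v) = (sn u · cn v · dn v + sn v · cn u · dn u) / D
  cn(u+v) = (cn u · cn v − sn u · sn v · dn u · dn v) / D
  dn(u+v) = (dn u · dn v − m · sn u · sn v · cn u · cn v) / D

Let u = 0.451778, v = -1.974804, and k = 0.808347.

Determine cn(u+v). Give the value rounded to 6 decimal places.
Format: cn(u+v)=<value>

sn u = 0.4279212170178754, cn u = 0.903816038818708, dn u = 0.938268127954678
sn v = -0.9997615139156469, cn v = 0.02183839035033817, dn v = 0.5889709295929127
m = k² = 0.653424872409
D = 1 − m·sn²u·sn²v = 0.8804041442430181
cn(u+v) = (cn u·cn v − sn u·sn v·dn u·dn v)/D = 0.256156169922232/0.8804041442430181 = 0.2909529351914604

cn(u+v)=0.290953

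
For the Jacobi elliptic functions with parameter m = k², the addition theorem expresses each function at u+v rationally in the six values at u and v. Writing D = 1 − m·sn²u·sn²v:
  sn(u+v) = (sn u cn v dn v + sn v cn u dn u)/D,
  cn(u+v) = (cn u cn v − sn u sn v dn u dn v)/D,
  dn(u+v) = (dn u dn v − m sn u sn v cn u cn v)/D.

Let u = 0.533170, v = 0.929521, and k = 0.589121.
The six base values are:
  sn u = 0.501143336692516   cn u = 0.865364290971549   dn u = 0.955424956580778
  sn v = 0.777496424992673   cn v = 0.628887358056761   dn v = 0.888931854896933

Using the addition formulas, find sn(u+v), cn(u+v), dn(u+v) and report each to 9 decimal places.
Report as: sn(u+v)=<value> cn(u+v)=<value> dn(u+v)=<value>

m = k² = 0.347063552641
D = 1 − m·sn²u·sn²v = 0.9473098141899238
sn(u+v) = (sn u·cn v·dn v + sn v·cn u·dn u)/D = 0.9229849384407244/0.9473098141899238 = 0.9743221537612798
cn(u+v) = (cn u·cn v − sn u·sn v·dn u·dn v)/D = 0.2132948369560788/0.9473098141899238 = 0.2251584790541565
dn(u+v) = (dn u·dn v − m·sn u·sn v·cn u·cn v)/D = 0.7757138829964624/0.9473098141899238 = 0.8188597556753924

sn(u+v)=0.974322154 cn(u+v)=0.225158479 dn(u+v)=0.818859756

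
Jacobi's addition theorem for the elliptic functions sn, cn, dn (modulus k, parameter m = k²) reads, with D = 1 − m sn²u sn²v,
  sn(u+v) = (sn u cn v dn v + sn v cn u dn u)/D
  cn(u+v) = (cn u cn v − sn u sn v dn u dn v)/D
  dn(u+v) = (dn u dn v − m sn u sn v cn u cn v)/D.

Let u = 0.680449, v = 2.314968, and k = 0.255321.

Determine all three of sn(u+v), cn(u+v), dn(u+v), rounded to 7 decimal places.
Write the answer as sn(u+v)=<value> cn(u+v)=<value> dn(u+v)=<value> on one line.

sn(u+v)=0.1979404 cn(u+v)=-0.9802141 dn(u+v)=0.9987221

sn u = 0.6267164704080555, cn u = 0.7792473713265056, dn u = 0.9871147651141283
sn v = 0.7665573576734031, cn v = -0.6421758461642498, dn v = 0.9806601805239622
m = k² = 0.065188813041
D = 1 − m·sn²u·sn²v = 0.9849545700460555
sn(u+v) = (sn u·cn v·dn v + sn v·cn u·dn u)/D = 0.194962334214029/0.9849545700460555 = 0.1979404331358275
cn(u+v) = (cn u·cn v − sn u·sn v·dn u·dn v)/D = -0.9654663087298424/0.9849545700460555 = -0.9802140505675283
dn(u+v) = (dn u·dn v − m·sn u·sn v·cn u·cn v)/D = 0.9836959174193594/0.9849545700460555 = 0.9987221211363715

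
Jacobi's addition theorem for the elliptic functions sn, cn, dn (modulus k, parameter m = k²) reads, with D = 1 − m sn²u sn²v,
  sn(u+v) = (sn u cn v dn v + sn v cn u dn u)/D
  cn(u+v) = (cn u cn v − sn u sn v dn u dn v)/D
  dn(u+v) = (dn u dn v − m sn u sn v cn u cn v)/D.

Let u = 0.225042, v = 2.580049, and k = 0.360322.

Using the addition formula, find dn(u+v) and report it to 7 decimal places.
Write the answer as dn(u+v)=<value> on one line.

dn(u+v)=0.9879078

sn u = 0.222909397357784, cn u = 0.9748391665139381, dn u = 0.9967691972352547
sn v = 0.6176307696068683, cn v = -0.786468201795106, dn v = 0.9749222011443874
m = k² = 0.129831943684
D = 1 − m·sn²u·sn²v = 0.9975390875573351
dn(u+v) = (dn u·dn v − m·sn u·sn v·cn u·cn v)/D = 0.985476598032668/0.9975390875573351 = 0.9879077525130324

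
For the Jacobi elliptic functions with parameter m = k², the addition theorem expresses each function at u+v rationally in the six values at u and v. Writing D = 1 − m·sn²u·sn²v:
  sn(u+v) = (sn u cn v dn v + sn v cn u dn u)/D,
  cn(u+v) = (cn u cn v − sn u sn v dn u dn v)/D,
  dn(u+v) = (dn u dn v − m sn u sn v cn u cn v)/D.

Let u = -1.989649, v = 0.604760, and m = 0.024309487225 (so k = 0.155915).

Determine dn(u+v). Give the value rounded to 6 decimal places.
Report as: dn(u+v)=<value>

dn(u+v)=0.988224

sn u = -0.9193248842676511, cn u = -0.3934993737812933, dn u = 0.9896740051616643
sn v = 0.5678795643847197, cn v = 0.8231116572824255, dn v = 0.9960725382922596
m = k² = 0.024309487225
D = 1 − m·sn²u·sn²v = 0.9933743832568359
dn(u+v) = (dn u·dn v − m·sn u·sn v·cn u·cn v)/D = 0.981676511328369/0.9933743832568359 = 0.98822410550782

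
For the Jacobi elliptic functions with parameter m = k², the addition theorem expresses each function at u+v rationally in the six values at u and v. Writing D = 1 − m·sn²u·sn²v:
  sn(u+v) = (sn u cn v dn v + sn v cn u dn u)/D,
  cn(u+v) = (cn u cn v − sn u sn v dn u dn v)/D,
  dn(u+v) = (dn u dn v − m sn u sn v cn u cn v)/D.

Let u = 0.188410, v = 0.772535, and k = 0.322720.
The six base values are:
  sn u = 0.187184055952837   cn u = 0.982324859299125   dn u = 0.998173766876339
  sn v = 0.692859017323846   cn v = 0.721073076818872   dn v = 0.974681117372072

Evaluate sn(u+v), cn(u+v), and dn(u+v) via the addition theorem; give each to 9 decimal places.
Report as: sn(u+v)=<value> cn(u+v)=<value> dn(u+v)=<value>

m = k² = 0.1041481984
D = 1 − m·sn²u·sn²v = 0.9982482214037482
sn(u+v) = (sn u·cn v·dn v + sn v·cn u·dn u)/D = 0.8109256872765333/0.9982482214037482 = 0.8123487424161901
cn(u+v) = (cn u·cn v − sn u·sn v·dn u·dn v)/D = 0.5821503596587645/0.9982482214037482 = 0.5831719477948459
dn(u+v) = (dn u·dn v − m·sn u·sn v·cn u·cn v)/D = 0.9633335908648571/0.9982482214037482 = 0.9650240994271006

sn(u+v)=0.812348742 cn(u+v)=0.583171948 dn(u+v)=0.965024099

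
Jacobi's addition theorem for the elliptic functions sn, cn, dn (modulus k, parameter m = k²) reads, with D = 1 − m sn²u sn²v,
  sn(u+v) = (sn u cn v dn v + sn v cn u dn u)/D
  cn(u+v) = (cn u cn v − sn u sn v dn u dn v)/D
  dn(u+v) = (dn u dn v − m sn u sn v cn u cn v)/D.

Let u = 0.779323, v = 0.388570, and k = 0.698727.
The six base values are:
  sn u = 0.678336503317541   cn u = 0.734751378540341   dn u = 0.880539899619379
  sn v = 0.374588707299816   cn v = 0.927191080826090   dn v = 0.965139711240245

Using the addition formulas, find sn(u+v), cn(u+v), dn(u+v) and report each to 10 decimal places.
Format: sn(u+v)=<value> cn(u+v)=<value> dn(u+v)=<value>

sn(u+v)=0.8770183159 cn(u+v)=0.4804569424 dn(u+v)=0.7902408497

m = k² = 0.488219420529
D = 1 − m·sn²u·sn²v = 0.9684779256647323
sn(u+v) = (sn u·cn v·dn v + sn v·cn u·dn u)/D = 0.8493728793940835/0.9684779256647323 = 0.877018315942618
cn(u+v) = (cn u·cn v − sn u·sn v·dn u·dn v)/D = 0.4653119429475955/0.9684779256647323 = 0.4804569424008506
dn(u+v) = (dn u·dn v − m·sn u·sn v·cn u·cn v)/D = 0.7653308188885381/0.9684779256647323 = 0.7902408496954017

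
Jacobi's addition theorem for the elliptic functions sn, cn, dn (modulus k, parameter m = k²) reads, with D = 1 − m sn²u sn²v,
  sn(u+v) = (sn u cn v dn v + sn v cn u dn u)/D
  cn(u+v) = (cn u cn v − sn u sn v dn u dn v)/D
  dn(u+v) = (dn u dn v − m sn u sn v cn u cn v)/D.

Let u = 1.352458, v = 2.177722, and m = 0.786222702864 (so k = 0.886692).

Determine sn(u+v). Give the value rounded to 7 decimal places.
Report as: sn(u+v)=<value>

sn(u+v)=0.7432340

sn u = 0.9027859460865258, cn u = 0.4300901481650754, dn u = 0.5993420017854466
sn v = 0.9997403325625625, cn v = 0.0227874405692449, dn v = 0.4628018550008605
m = k² = 0.786222702864
D = 1 − m·sn²u·sn²v = 0.3595435760583536
sn(u+v) = (sn u·cn v·dn v + sn v·cn u·dn u)/D = 0.267224999162324/0.3595435760583536 = 0.7432339692781872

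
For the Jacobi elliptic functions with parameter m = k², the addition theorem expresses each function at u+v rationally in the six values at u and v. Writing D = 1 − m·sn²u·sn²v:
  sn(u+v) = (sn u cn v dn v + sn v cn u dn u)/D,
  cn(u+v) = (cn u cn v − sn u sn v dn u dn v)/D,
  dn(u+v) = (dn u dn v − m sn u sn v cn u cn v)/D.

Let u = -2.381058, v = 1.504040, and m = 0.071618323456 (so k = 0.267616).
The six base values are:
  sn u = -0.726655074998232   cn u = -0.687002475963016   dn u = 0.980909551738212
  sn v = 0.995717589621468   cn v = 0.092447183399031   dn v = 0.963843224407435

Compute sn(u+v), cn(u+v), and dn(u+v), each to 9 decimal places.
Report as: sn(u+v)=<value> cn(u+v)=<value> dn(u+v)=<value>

sn(u+v)=-0.764409948 cn(u+v)=0.644730510 dn(u+v)=0.978852286

m = k² = 0.071618323456
D = 1 − m·sn²u·sn²v = 0.9625067463010252
sn(u+v) = (sn u·cn v·dn v + sn v·cn u·dn u)/D = -0.7357497323111071/0.9625067463010252 = -0.7644099484379098
cn(u+v) = (cn u·cn v − sn u·sn v·dn u·dn v)/D = 0.6205574655735925/0.9625067463010252 = 0.6447305101584321
dn(u+v) = (dn u·dn v − m·sn u·sn v·cn u·cn v)/D = 0.9421519286239375/0.9625067463010252 = 0.9788522857057236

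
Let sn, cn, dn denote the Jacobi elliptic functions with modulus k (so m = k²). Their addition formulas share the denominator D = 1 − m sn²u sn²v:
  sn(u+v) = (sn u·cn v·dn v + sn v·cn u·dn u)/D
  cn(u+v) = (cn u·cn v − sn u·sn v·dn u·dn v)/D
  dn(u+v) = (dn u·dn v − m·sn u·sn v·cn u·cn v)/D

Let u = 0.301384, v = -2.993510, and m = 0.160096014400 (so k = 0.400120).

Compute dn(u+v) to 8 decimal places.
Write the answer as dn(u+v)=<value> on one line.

dn(u+v)=0.97544347

sn u = 0.2961575301866191, cn u = 0.9551391088808801, dn u = 0.9929542252370198
sn v = -0.2820824512683038, cn v = -0.9593901660359382, dn v = 0.9936101240401715
m = k² = 0.1600960144
D = 1 − m·sn²u·sn²v = 0.998882678341382
dn(u+v) = (dn u·dn v − m·sn u·sn v·cn u·cn v)/D = 0.9743535823577862/0.998882678341382 = 0.9754434664696301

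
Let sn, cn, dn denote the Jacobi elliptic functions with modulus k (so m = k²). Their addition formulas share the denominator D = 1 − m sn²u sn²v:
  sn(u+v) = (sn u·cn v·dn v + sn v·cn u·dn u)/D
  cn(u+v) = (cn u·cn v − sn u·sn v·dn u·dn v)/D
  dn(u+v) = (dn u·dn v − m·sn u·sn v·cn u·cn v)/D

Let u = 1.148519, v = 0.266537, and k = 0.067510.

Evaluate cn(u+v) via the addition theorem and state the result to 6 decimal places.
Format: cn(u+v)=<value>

sn u = 0.9117958678940367, cn u = 0.4106437571562003, dn u = 0.9981036720879664
sn v = 0.2633786260014551, cn v = 0.9646925413651676, dn v = 0.9998419110169826
m = k² = 0.0045576001
D = 1 − m·sn²u·sn²v = 0.9997371593631332
cn(u+v) = (cn u·cn v − sn u·sn v·dn u·dn v)/D = 0.1564907179829331/0.9997371593631332 = 0.1565318609169465

cn(u+v)=0.156532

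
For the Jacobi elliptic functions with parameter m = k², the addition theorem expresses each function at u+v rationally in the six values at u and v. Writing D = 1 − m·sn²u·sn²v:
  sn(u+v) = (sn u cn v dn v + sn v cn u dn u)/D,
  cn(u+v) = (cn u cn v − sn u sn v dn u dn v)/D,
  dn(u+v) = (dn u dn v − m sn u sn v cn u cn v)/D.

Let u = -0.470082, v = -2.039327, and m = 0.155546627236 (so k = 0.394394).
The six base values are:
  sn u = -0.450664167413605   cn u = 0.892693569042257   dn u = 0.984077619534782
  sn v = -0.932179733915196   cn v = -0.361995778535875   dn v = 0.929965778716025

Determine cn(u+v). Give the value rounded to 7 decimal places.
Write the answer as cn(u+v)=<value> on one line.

cn(u+v)=-0.7275826

m = k² = 0.155546627236
D = 1 − m·sn²u·sn²v = 0.9725485070044712
cn(u+v) = (cn u·cn v − sn u·sn v·dn u·dn v)/D = -0.7076093968266276/0.9725485070044712 = -0.7275826261932397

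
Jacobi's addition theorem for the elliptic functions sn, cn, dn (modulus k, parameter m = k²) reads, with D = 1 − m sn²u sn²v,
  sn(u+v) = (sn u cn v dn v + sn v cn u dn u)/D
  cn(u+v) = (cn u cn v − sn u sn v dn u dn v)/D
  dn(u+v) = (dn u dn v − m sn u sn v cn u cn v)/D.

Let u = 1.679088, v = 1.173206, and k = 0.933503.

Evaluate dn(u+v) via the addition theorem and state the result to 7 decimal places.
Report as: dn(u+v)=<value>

dn(u+v)=0.3826582

sn u = 0.9537708864750495, cn u = 0.300534683709881, dn u = 0.4552806471586277
sn v = 0.8395592447576062, cn v = 0.5432681423956662, dn v = 0.6211003173251277
m = k² = 0.871427851009
D = 1 − m·sn²u·sn²v = 0.4412439280817721
dn(u+v) = (dn u·dn v − m·sn u·sn v·cn u·cn v)/D = 0.1688455875443799/0.4412439280817721 = 0.3826581552711795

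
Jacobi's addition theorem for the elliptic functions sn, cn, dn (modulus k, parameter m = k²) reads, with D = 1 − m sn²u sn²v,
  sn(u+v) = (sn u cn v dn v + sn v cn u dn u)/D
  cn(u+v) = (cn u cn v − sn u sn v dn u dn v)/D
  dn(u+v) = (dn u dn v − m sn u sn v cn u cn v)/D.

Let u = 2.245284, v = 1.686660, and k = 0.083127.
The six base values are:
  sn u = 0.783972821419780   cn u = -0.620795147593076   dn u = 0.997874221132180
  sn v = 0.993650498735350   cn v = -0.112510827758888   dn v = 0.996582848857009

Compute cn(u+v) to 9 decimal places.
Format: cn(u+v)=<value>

cn(u+v)=-0.707804574

m = k² = 0.006910098129
D = 1 − m·sn²u·sn²v = 0.9958067231322929
cn(u+v) = (cn u·cn v − sn u·sn v·dn u·dn v)/D = -0.7048365530971648/0.9958067231322929 = -0.7078045736426779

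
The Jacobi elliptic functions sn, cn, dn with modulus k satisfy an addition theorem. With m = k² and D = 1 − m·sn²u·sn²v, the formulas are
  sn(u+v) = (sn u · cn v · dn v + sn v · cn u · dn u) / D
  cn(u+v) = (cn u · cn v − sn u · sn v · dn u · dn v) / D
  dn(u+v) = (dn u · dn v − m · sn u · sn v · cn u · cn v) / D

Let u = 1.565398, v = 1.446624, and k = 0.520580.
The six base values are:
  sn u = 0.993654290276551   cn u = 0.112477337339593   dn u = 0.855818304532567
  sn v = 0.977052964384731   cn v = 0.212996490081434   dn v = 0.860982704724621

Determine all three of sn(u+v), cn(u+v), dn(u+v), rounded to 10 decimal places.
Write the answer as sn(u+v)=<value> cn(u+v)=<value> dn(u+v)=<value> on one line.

sn(u+v)=0.3710544550 cn(u+v)=-0.9286111088 dn(u+v)=0.9811665768

m = k² = 0.2710035364
D = 1 − m·sn²u·sn²v = 0.7445641818104856
sn(u+v) = (sn u·cn v·dn v + sn v·cn u·dn u)/D = 0.2762738566628229/0.7445641818104856 = 0.3710544549578442
cn(u+v) = (cn u·cn v − sn u·sn v·dn u·dn v)/D = -0.6914105704715309/0.7445641818104856 = -0.9286111088372447
dn(u+v) = (dn u·dn v − m·sn u·sn v·cn u·cn v)/D = 0.730541489459177/0.7445641818104856 = 0.9811665767789004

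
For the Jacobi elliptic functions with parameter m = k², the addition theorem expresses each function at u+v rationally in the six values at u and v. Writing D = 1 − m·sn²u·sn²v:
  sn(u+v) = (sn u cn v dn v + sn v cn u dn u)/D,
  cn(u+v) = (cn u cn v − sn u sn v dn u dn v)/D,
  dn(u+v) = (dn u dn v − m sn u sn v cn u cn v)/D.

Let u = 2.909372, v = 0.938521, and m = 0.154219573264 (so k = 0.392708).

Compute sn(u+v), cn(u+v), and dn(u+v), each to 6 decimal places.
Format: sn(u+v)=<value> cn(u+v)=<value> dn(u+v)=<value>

sn(u+v)=-0.538675 cn(u+v)=-0.842514 dn(u+v)=0.977369

sn u = 0.3559325996855258, cn u = -0.9345116288634953, dn u = 0.9901829266903226
sn v = 0.7960608162695738, cn v = 0.6052166362553328, dn v = 0.9498784547689274
m = k² = 0.154219573264
D = 1 − m·sn²u·sn²v = 0.9876186635426717
sn(u+v) = (sn u·cn v·dn v + sn v·cn u·dn u)/D = -0.5320055621371441/0.9876186635426717 = -0.5386750795380832
cn(u+v) = (cn u·cn v − sn u·sn v·dn u·dn v)/D = -0.8320821512524796/0.9876186635426717 = -0.8425135955488432
dn(u+v) = (dn u·dn v − m·sn u·sn v·cn u·cn v)/D = 0.9652677718543016/0.9876186635426717 = 0.9773689051114166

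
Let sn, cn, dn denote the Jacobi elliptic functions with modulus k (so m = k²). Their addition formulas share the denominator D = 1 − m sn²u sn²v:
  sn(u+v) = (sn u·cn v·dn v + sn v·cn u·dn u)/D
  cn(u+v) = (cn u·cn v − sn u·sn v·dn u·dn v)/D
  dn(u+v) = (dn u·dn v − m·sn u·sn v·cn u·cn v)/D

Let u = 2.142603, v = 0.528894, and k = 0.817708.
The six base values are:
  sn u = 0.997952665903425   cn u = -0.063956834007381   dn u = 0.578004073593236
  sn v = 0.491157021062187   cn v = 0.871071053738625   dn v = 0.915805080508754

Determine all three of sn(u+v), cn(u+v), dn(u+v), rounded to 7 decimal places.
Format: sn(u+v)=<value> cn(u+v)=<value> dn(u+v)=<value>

m = k² = 0.668646373264
D = 1 − m·sn²u·sn²v = 0.8393587436773118
sn(u+v) = (sn u·cn v·dn v + sn v·cn u·dn u)/D = 0.7779413198684627/0.8393587436773118 = 0.9268281598643109
cn(u+v) = (cn u·cn v − sn u·sn v·dn u·dn v)/D = -0.3151672626223565/0.8393587436773118 = -0.3754857681491209
dn(u+v) = (dn u·dn v − m·sn u·sn v·cn u·cn v)/D = 0.5475976611587578/0.8393587436773118 = 0.6524000199958357

sn(u+v)=0.9268282 cn(u+v)=-0.3754858 dn(u+v)=0.6524000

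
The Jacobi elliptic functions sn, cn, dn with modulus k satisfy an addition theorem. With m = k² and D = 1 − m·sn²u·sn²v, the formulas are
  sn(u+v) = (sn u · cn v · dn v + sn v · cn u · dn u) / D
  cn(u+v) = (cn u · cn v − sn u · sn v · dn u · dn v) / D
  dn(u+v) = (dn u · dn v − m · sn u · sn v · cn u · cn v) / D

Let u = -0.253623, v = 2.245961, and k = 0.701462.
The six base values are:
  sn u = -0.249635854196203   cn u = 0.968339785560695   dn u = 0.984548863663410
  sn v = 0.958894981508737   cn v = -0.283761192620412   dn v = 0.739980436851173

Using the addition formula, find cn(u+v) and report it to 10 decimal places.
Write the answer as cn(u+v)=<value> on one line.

cn(u+v)=-0.1032939749

m = k² = 0.492048937444
D = 1 − m·sn²u·sn²v = 0.9718055054919836
cn(u+v) = (cn u·cn v − sn u·sn v·dn u·dn v)/D = -0.1003816535302867/0.9718055054919836 = -0.1032939749394276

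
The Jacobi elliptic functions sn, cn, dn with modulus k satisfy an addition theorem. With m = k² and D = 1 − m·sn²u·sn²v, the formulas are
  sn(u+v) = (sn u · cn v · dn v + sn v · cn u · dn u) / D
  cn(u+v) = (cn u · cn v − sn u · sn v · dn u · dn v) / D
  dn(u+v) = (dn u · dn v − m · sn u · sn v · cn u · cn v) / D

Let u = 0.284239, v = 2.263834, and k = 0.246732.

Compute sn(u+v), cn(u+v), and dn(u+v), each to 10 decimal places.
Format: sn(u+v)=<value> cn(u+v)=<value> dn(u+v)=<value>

sn(u+v)=0.5976450908 cn(u+v)=-0.8017607782 dn(u+v)=0.9890682932

sn u = 0.2802070483582103, cn u = 0.9599395866669837, dn u = 0.9976072409614781
sn v = 0.795892345555327, cn v = -0.6054381671867409, dn v = 0.9805294459291889
m = k² = 0.060876679824
D = 1 − m·sn²u·sn²v = 0.996972265950707
sn(u+v) = (sn u·cn v·dn v + sn v·cn u·dn u)/D = 0.595835580394172/0.996972265950707 = 0.5976450907849344
cn(u+v) = (cn u·cn v − sn u·sn v·dn u·dn v)/D = -0.7993332597929523/0.996972265950707 = -0.8017607782004976
dn(u+v) = (dn u·dn v − m·sn u·sn v·cn u·cn v)/D = 0.9860736574099727/0.996972265950707 = 0.989068293158244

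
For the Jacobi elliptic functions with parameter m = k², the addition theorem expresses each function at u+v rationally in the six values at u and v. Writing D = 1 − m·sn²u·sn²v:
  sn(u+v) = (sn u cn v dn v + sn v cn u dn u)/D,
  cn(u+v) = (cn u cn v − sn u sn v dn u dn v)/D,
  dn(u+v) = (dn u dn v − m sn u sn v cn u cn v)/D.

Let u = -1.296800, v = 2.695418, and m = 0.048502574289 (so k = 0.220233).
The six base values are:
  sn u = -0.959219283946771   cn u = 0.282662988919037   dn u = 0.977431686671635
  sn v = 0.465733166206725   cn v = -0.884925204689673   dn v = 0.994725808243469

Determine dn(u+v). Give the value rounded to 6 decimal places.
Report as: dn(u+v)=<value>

dn(u+v)=0.976307

m = k² = 0.048502574289
D = 1 − m·sn²u·sn²v = 0.9903200096442103
dn(u+v) = (dn u·dn v − m·sn u·sn v·cn u·cn v)/D = 0.966856573418071/0.9903200096442103 = 0.9763072178713536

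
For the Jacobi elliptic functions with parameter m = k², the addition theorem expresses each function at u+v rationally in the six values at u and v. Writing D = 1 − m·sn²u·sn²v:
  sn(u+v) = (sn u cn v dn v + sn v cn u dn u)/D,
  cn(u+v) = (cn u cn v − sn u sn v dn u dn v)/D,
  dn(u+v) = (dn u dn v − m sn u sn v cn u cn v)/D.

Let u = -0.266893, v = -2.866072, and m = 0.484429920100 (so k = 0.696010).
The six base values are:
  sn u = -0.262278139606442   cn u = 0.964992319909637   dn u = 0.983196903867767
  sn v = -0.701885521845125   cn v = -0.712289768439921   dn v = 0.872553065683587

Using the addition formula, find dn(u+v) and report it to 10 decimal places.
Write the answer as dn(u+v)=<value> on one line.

dn(u+v)=0.9345305417

m = k² = 0.4844299201
D = 1 − m·sn²u·sn²v = 0.9835832299158225
dn(u+v) = (dn u·dn v − m·sn u·sn v·cn u·cn v)/D = 0.9191885687023882/0.9835832299158225 = 0.9345305417428219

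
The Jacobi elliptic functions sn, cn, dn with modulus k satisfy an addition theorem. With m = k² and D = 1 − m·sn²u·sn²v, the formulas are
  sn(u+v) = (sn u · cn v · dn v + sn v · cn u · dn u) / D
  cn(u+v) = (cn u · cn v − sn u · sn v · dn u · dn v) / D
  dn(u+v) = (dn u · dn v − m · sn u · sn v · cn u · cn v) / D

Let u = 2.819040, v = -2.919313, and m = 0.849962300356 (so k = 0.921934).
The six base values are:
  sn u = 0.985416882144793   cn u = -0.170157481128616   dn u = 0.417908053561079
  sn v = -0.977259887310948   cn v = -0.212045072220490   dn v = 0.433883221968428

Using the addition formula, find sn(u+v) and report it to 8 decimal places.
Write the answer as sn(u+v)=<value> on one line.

m = k² = 0.849962300356
D = 1 − m·sn²u·sn²v = 0.2117575747985003
sn(u+v) = (sn u·cn v·dn v + sn v·cn u·dn u)/D = -0.02116798328345201/0.2117575747985003 = -0.09996328728072458

sn(u+v)=-0.09996329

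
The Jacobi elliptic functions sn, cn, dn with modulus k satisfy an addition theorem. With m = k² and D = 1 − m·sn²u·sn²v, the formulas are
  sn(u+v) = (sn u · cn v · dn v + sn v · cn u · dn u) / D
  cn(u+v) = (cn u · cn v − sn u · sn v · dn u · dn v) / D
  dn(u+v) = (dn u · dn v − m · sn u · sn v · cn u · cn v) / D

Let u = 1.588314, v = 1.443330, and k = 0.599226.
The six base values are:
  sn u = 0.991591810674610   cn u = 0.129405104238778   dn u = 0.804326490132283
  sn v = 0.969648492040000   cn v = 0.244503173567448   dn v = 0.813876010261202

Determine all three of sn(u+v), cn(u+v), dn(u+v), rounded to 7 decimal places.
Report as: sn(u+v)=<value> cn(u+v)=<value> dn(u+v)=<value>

m = k² = 0.359071799076
D = 1 − m·sn²u·sn²v = 0.6680475997787804
sn(u+v) = (sn u·cn v·dn v + sn v·cn u·dn u)/D = 0.298246925876686/0.6680475997787804 = 0.4464456215027919
cn(u+v) = (cn u·cn v − sn u·sn v·dn u·dn v)/D = -0.5977761845166601/0.6680475997787804 = -0.8948107660511165
dn(u+v) = (dn u·dn v − m·sn u·sn v·cn u·cn v)/D = 0.6436984680864063/0.6680475997787804 = 0.9635518012482387

sn(u+v)=0.4464456 cn(u+v)=-0.8948108 dn(u+v)=0.9635518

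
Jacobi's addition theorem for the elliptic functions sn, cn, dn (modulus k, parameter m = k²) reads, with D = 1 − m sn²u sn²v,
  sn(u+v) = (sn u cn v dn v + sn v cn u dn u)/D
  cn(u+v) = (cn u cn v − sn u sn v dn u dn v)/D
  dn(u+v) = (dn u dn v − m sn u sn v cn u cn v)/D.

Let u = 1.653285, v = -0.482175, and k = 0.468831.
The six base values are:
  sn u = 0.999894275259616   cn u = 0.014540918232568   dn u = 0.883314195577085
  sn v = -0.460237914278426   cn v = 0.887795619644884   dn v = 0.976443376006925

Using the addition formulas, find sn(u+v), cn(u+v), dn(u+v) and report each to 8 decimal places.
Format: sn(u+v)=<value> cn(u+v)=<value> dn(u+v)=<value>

m = k² = 0.219802506561
D = 1 − m·sn²u·sn²v = 0.953451510762819
sn(u+v) = (sn u·cn v·dn v + sn v·cn u·dn u)/D = 0.8608791135751739/0.953451510762819 = 0.9029081226022899
cn(u+v) = (cn u·cn v − sn u·sn v·dn u·dn v)/D = 0.4098254935773575/0.953451510762819 = 0.4298335981968001
dn(u+v) = (dn u·dn v − m·sn u·sn v·cn u·cn v)/D = 0.863812087030034/0.953451510762819 = 0.9059842868557962

sn(u+v)=0.90290812 cn(u+v)=0.42983360 dn(u+v)=0.90598429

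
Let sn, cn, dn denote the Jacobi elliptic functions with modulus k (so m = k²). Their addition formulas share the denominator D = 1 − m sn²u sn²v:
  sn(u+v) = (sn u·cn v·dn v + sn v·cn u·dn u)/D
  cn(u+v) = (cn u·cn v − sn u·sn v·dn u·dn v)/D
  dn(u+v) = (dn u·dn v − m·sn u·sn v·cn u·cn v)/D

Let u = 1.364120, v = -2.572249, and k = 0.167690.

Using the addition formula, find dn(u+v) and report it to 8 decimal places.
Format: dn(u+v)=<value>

dn(u+v)=0.98769176

sn u = 0.977006457126504, cn u = 0.2132097153816323, dn u = 0.9864878867566822
sn v = -0.557092140799897, cn v = -0.8304506888786279, dn v = 0.9956269036840665
m = k² = 0.0281199361
D = 1 − m·sn²u·sn²v = 0.9916696497668276
dn(u+v) = (dn u·dn v − m·sn u·sn v·cn u·cn v)/D = 0.9794639404638457/0.9916696497668276 = 0.9876917587365391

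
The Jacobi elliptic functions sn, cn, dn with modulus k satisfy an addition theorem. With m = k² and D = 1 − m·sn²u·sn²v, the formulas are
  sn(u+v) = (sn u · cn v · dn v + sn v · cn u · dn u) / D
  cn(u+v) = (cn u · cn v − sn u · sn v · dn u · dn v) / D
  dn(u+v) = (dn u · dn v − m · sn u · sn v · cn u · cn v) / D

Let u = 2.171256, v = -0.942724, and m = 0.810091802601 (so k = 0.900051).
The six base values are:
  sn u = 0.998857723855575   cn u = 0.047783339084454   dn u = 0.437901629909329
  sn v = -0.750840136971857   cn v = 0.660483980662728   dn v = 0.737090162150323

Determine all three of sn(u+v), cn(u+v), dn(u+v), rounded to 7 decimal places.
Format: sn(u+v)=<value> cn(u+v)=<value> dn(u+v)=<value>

m = k² = 0.810091802601
D = 1 − m·sn²u·sn²v = 0.5443446619148561
sn(u+v) = (sn u·cn v·dn v + sn v·cn u·dn u)/D = 0.4705692620616708/0.5443446619148561 = 0.8644693242813045
cn(u+v) = (cn u·cn v − sn u·sn v·dn u·dn v)/D = 0.2736342094072551/0.5443446619148561 = 0.5026855750632046
dn(u+v) = (dn u·dn v − m·sn u·sn v·cn u·cn v)/D = 0.3419474871744929/0.5443446619148561 = 0.6281819426163101

sn(u+v)=0.8644693 cn(u+v)=0.5026856 dn(u+v)=0.6281819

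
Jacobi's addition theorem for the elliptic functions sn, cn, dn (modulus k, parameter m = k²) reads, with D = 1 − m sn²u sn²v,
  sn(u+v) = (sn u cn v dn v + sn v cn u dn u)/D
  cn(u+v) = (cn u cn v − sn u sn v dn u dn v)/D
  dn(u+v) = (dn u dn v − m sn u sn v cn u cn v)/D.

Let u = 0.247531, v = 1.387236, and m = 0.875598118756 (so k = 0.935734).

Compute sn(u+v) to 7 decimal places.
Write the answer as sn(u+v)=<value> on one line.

sn(u+v)=0.9468147

sn u = 0.2428960635718485, cn u = 0.9700523193628788, dn u = 0.9738280271205941
sn v = 0.8998477767535398, cn v = 0.4362040562302369, dn v = 0.5394491811256831
m = k² = 0.875598118756
D = 1 − m·sn²u·sn²v = 0.9581703848454941
sn(u+v) = (sn u·cn v·dn v + sn v·cn u·dn u)/D = 0.9072097764053903/0.9581703848454941 = 0.9468146696599048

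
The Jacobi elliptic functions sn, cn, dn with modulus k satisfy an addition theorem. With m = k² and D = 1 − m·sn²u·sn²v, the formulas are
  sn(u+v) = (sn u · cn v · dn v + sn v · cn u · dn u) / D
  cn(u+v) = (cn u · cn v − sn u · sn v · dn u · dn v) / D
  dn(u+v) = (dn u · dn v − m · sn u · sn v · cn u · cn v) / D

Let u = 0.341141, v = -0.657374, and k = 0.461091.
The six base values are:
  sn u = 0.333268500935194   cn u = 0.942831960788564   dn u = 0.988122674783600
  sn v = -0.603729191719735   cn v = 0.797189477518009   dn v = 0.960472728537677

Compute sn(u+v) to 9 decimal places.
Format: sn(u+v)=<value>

m = k² = 0.212604910281
D = 1 − m·sn²u·sn²v = 0.9913931114822117
sn(u+v) = (sn u·cn v·dn v + sn v·cn u·dn u)/D = -0.3072778137437637/0.9913931114822117 = -0.3099454799361667

sn(u+v)=-0.309945480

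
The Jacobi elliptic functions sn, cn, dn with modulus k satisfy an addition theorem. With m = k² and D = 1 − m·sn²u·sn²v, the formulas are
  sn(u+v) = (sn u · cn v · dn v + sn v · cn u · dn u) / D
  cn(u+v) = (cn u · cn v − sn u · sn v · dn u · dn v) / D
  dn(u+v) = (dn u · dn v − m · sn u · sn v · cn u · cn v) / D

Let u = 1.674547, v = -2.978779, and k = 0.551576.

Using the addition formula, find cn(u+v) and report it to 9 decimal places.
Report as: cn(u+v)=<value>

cn(u+v)=0.339774757

sn u = 0.9993912971125287, cn u = 0.0348860323874372, dn u = 0.8343465600480551
sn v = -0.4344532772409209, cn v = -0.9006943709686563, dn v = 0.9708632991507352
m = k² = 0.304236083776
D = 1 − m·sn²u·sn²v = 0.9426454332233502
cn(u+v) = (cn u·cn v − sn u·sn v·dn u·dn v)/D = 0.3202871225533528/0.9426454332233502 = 0.3397747565149069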